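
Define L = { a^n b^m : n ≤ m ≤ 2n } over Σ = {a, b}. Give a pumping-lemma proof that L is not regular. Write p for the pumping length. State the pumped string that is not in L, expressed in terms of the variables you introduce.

Suppose for contradiction that L is regular, and let p be the pumping length.
Take w = a^p b^p ∈ L (since p ≤ p ≤ 2p), with |w| = 2p ≥ p.
Write w = xyz as guaranteed by the lemma, with |xy| ≤ p and y is nonempty.
Because |xy| ≤ p and w begins with p copies of a, we have y = a^k with 1 ≤ k ≤ p.
Pump with i = 2: xy^2z = a^{p+k} b^p. Now n = p+k > p = m, so the condition n ≤ m fails. Thus xy^2z ∉ L.
Contradiction. Therefore L is not regular.

a^{p+k} b^p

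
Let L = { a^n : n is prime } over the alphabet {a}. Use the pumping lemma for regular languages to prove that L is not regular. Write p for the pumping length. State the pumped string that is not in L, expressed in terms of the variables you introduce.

Suppose for contradiction that L is regular, and let p be the pumping length.
Let q be a prime with q ≥ p+2 (infinitely many primes exist), and take w = a^q ∈ L with |w| = q ≥ p.
By the pumping lemma, w = xyz with |xy| ≤ p and |y| ≥ 1.
Then y = a^k for some k with 1 ≤ k ≤ p.
Since 1 ≤ k ≤ p, |xz| = q-k. Pump with i = q+1: |xy^{q+1}z| = (q-k)+(q+1)k = q+qk = q(1+k), which is composite (both factors ≥ 2). So xy^{q+1}z = a^{q(1+k)} ∉ L.
Contradiction. Therefore L is not regular.

a^{q(1+k)}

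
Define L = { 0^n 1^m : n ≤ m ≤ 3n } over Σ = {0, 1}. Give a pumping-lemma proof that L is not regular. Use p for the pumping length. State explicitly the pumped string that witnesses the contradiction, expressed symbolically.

Suppose for contradiction that L is regular, and let p be the pumping length.
Take w = 0^p 1^p ∈ L (since p ≤ p ≤ 3p), with |w| = 2p ≥ p.
The pumping lemma gives a decomposition w = xyz where |xy| ≤ p and |y| ≥ 1.
The first p characters of w are 0's, so xy (and hence y) consists only of 0's. Write y = 0^k, 1 ≤ k ≤ p.
Pump with i = 2: xy^2z = 0^{p+k} 1^p. Now n = p+k > p = m, so the condition n ≤ m fails. Thus xy^2z ∉ L.
This is a contradiction; hence L is not regular.

0^{p+k} 1^p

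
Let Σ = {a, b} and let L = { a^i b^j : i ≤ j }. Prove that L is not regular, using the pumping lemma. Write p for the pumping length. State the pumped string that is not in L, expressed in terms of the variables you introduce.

Toward a contradiction, assume L is regular with pumping length p.
Choose w = a^p b^p ∈ L, with |w| = 2p ≥ p.
Write w = xyz as guaranteed by the lemma, with |xy| ≤ p and |y| ≥ 1.
Because |xy| ≤ p and w begins with p copies of a, we have y = a^k with 1 ≤ k ≤ p.
Consider xy^2z = a^{p+k} b^p. Since k ≥ 1, the a-count p+k exceeds the b-count p, so i ≤ j fails; thus xy^2z ∉ L.
This contradicts the pumping lemma, so L is not regular.

a^{p+k} b^p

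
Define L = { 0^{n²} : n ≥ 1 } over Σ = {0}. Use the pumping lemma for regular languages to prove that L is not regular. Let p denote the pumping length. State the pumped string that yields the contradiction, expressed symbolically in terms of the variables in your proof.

Toward a contradiction, assume L is regular with pumping length p.
Take w = 0^{p²} ∈ L with |w| = p² ≥ p.
The pumping lemma gives a decomposition w = xyz where |xy| ≤ p and |y| ≥ 1.
Then y = 0^k for some k with 1 ≤ k ≤ p.
Pump with i = 2: xy^2z = 0^{p²+k}. Since 1 ≤ k ≤ p, p² < p²+k ≤ p²+p < (p+1)², so p²+k lies strictly between consecutive squares and is not a perfect square. So xy^2z ∉ L.
This contradicts the pumping lemma, so L is not regular.

0^{p²+k}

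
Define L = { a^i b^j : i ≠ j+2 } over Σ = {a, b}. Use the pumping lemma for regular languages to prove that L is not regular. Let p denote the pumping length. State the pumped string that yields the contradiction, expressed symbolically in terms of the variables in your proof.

Assume L is regular; let p be its pumping constant.
Choose w = a^p b^{p+p!-2}. Since p ≠ (p+p!-2)+2 = p+p!, w ∈ L; and |w| ≥ p.
Write w = xyz as guaranteed by the lemma, with |xy| ≤ p and y is nonempty.
The first p characters of w are a's, so xy (and hence y) consists only of a's. Write y = a^k, 1 ≤ k ≤ p.
Since 1 ≤ k ≤ p, k divides p!; set t = 1 + p!/k. Then xy^t z has p + (p!/k)·k = p + p! copies of a. Now the a-count is p+p! and (b-count)+2 = (p+p!-2)+2 = p+p!, so i ≠ j+2 fails. So xy^t z = a^{p+p!} b^{p+p!-2} ∉ L.
Contradiction. Therefore L is not regular.

a^{p+p!} b^{p+p!-2}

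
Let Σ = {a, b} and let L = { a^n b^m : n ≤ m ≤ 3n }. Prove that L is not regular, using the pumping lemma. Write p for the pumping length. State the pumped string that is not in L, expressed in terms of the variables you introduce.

Assume L is regular; let p be its pumping constant.
Take w = a^p b^p ∈ L (since p ≤ p ≤ 3p), with |w| = 2p ≥ p.
Write w = xyz as guaranteed by the lemma, with |xy| ≤ p and |y| > 0.
Because |xy| ≤ p and w begins with p copies of a, we have y = a^k with 1 ≤ k ≤ p.
Pump with i = 2: xy^2z = a^{p+k} b^p. Now n = p+k > p = m, so the condition n ≤ m fails. Thus xy^2z ∉ L.
This is a contradiction; hence L is not regular.

a^{p+k} b^p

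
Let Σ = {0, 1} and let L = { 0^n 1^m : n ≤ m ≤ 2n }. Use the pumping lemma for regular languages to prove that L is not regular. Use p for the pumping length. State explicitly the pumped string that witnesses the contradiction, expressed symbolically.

Toward a contradiction, assume L is regular with pumping length p.
Take w = 0^p 1^p ∈ L (since p ≤ p ≤ 2p), with |w| = 2p ≥ p.
The pumping lemma gives a decomposition w = xyz where |xy| ≤ p and y is nonempty.
Since the first p symbols of w are all 0's and |xy| ≤ p, y lies entirely in the leading 0-block: y = 0^k for some k with 1 ≤ k ≤ p.
Pump with i = 2: xy^2z = 0^{p+k} 1^p. Now n = p+k > p = m, so the condition n ≤ m fails. Thus xy^2z ∉ L.
This is a contradiction; hence L is not regular.

0^{p+k} 1^p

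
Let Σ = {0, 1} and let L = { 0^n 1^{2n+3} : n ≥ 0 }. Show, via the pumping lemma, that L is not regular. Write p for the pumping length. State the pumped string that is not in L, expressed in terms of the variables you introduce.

Toward a contradiction, assume L is regular with pumping length p.
Take w = 0^p 1^{2p+3}. Then w ∈ L and |w| = 3p+3 ≥ p.
The pumping lemma gives a decomposition w = xyz where |xy| ≤ p and y is nonempty.
The first p characters of w are 0's, so xy (and hence y) consists only of 0's. Write y = 0^k, 1 ≤ k ≤ p.
Pump with i = 2: xy^2z = 0^{p+k} 1^{2p+3}. For this to lie in L we would need 2p+3 = 2(p+k)+3, which forces k = 0. But k ≥ 1, so xy^2z ∉ L.
This is a contradiction; hence L is not regular.

0^{p+k} 1^{2p+3}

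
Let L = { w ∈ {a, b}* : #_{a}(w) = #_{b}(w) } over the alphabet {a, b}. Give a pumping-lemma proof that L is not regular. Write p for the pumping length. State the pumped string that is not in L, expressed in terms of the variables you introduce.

Suppose for contradiction that L is regular, and let p be the pumping length.
Choose w = a^p b^p ∈ L with |w| = 2p ≥ p.
By the pumping lemma, w = xyz with |xy| ≤ p and |y| ≥ 1.
The first p characters of w are a's, so xy (and hence y) consists only of a's. Write y = a^k, 1 ≤ k ≤ p.
Pump with i = 2: xy^2z = a^{p+k} b^p has p+k occurrences of a but only p of b. Since k ≥ 1 the counts differ, so xy^2z ∉ L.
This contradicts the pumping lemma, so L is not regular.

a^{p+k} b^p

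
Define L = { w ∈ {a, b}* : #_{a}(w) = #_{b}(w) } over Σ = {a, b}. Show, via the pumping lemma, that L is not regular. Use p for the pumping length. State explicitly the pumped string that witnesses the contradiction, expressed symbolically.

a^{p+k} b^p

Assume L is regular. Let p be the pumping length given by the pumping lemma.
Choose w = a^p b^p ∈ L with |w| = 2p ≥ p.
Write w = xyz as guaranteed by the lemma, with |xy| ≤ p and |y| > 0.
Because |xy| ≤ p and w begins with p copies of a, we have y = a^k with 1 ≤ k ≤ p.
Pump with i = 2: xy^2z = a^{p+k} b^p has p+k occurrences of a but only p of b. Since k ≥ 1 the counts differ, so xy^2z ∉ L.
This contradicts the pumping lemma, so L is not regular.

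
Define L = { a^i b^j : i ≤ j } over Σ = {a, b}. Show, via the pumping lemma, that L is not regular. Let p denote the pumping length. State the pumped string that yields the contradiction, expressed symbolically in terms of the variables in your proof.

Suppose for contradiction that L is regular, and let p be the pumping length.
Choose w = a^p b^p ∈ L, with |w| = 2p ≥ p.
Write w = xyz as guaranteed by the lemma, with |xy| ≤ p and y is nonempty.
Since the first p symbols of w are all a's and |xy| ≤ p, y lies entirely in the leading a-block: y = a^k for some k with 1 ≤ k ≤ p.
Consider xy^2z = a^{p+k} b^p. Since k ≥ 1, the a-count p+k exceeds the b-count p, so i ≤ j fails; thus xy^2z ∉ L.
This is a contradiction; hence L is not regular.

a^{p+k} b^p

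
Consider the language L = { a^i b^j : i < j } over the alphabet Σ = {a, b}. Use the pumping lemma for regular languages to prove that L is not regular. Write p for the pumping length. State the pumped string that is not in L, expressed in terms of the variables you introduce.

a^{p+k} b^{p+1}

Assume L is regular. Let p be the pumping length given by the pumping lemma.
Choose w = a^p b^{p+1} ∈ L, with |w| = 2p+1 ≥ p.
The pumping lemma gives a decomposition w = xyz where |xy| ≤ p and |y| ≥ 1.
The first p characters of w are a's, so xy (and hence y) consists only of a's. Write y = a^k, 1 ≤ k ≤ p.
Consider xy^2z = a^{p+k} b^{p+1}. Since k ≥ 1, the a-count p+k is at least p+1, so i < j fails; thus xy^2z ∉ L.
This is a contradiction; hence L is not regular.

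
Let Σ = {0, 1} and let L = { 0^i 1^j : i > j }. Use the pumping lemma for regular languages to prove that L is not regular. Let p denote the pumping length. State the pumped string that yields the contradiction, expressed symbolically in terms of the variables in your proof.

0^{p+1-k} 1^p

Toward a contradiction, assume L is regular with pumping length p.
Choose w = 0^{p+1} 1^p ∈ L, with |w| = 2p+1 ≥ p.
By the pumping lemma, w = xyz with |xy| ≤ p and |y| > 0.
Because |xy| ≤ p and w begins with p copies of 0, we have y = 0^k with 1 ≤ k ≤ p.
Consider xy^0z = xz = 0^{p+1-k} 1^p. Since k ≥ 1, the 0-count p+1-k is at most p, so i > j fails; thus xz ∉ L.
This contradicts the pumping lemma, so L is not regular.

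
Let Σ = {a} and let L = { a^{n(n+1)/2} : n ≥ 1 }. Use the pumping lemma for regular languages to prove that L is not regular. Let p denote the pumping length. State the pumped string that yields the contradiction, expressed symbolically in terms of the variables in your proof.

Toward a contradiction, assume L is regular with pumping length p.
Take w = a^{p(p+1)/2} ∈ L with |w| = p(p+1)/2 ≥ p.
Write w = xyz as guaranteed by the lemma, with |xy| ≤ p and |y| ≥ 1.
Then y = a^k for some k with 1 ≤ k ≤ p.
Pump with i = 2: xy^2z = a^{p(p+1)/2+k}. Since 1 ≤ k ≤ p, p(p+1)/2 < p(p+1)/2+k ≤ p(p+1)/2+p < (p+1)(p+2)/2, so p(p+1)/2+k is strictly between consecutive triangular numbers. So xy^2z ∉ L.
Contradiction. Therefore L is not regular.

a^{p(p+1)/2+k}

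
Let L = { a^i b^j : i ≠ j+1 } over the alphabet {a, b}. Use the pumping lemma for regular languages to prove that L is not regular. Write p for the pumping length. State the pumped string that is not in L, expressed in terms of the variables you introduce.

Assume L is regular. Let p be the pumping length given by the pumping lemma.
Choose w = a^p b^{p+p!-1}. Since p ≠ (p+p!-1)+1 = p+p!, w ∈ L; and |w| ≥ p.
By the pumping lemma, w = xyz with |xy| ≤ p and |y| ≥ 1.
The first p characters of w are a's, so xy (and hence y) consists only of a's. Write y = a^k, 1 ≤ k ≤ p.
Since 1 ≤ k ≤ p, k divides p!; set t = 1 + p!/k. Then xy^t z has p + (p!/k)·k = p + p! copies of a. Now the a-count is p+p! and (b-count)+1 = (p+p!-1)+1 = p+p!, so i ≠ j+1 fails. So xy^t z = a^{p+p!} b^{p+p!-1} ∉ L.
This contradicts the pumping lemma, so L is not regular.

a^{p+p!} b^{p+p!-1}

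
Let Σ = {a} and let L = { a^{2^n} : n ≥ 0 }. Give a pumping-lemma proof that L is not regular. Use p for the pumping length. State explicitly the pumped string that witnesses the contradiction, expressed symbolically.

a^{2^p+k}

Assume L is regular; let p be its pumping constant.
Take w = a^{2^p} ∈ L with |w| = 2^p ≥ p.
The pumping lemma gives a decomposition w = xyz where |xy| ≤ p and |y| ≥ 1.
Then y = a^k for some k with 1 ≤ k ≤ p.
Pump with i = 2: xy^2z = a^{2^p+k}. Since 1 ≤ k ≤ p < 2^p, we have 2^p < 2^p+k < 2^{p+1}, so 2^p+k is not a power of 2. So xy^2z ∉ L.
This is a contradiction; hence L is not regular.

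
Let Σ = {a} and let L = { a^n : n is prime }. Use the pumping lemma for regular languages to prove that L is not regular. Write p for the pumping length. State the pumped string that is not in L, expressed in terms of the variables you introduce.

Assume L is regular; let p be its pumping constant.
Let q be a prime with q ≥ p+2 (infinitely many primes exist), and take w = a^q ∈ L with |w| = q ≥ p.
Write w = xyz as guaranteed by the lemma, with |xy| ≤ p and y is nonempty.
Then y = a^k for some k with 1 ≤ k ≤ p.
Since 1 ≤ k ≤ p, |xz| = q-k. Pump with i = q+1: |xy^{q+1}z| = (q-k)+(q+1)k = q+qk = q(1+k), which is composite (both factors ≥ 2). So xy^{q+1}z = a^{q(1+k)} ∉ L.
This contradicts the pumping lemma, so L is not regular.

a^{q(1+k)}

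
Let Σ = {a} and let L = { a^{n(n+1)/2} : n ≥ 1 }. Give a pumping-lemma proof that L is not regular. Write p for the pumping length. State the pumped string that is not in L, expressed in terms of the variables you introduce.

Assume L is regular. Let p be the pumping length given by the pumping lemma.
Take w = a^{p(p+1)/2} ∈ L with |w| = p(p+1)/2 ≥ p.
Write w = xyz as guaranteed by the lemma, with |xy| ≤ p and |y| ≥ 1.
Then y = a^k for some k with 1 ≤ k ≤ p.
Pump with i = 2: xy^2z = a^{p(p+1)/2+k}. Since 1 ≤ k ≤ p, p(p+1)/2 < p(p+1)/2+k ≤ p(p+1)/2+p < (p+1)(p+2)/2, so p(p+1)/2+k is strictly between consecutive triangular numbers. So xy^2z ∉ L.
This contradicts the pumping lemma, so L is not regular.

a^{p(p+1)/2+k}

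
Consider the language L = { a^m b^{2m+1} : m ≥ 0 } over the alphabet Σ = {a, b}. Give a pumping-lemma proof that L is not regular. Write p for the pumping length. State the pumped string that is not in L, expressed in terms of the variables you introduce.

a^{p+k} b^{2p+1}

Suppose for contradiction that L is regular, and let p be the pumping length.
Take w = a^p b^{2p+1}. Then w ∈ L and |w| = 3p+1 ≥ p.
By the pumping lemma, w = xyz with |xy| ≤ p and y is nonempty.
Because |xy| ≤ p and w begins with p copies of a, we have y = a^k with 1 ≤ k ≤ p.
Pump with i = 2: xy^2z = a^{p+k} b^{2p+1}. For this to lie in L we would need 2p+1 = 2(p+k)+1, which forces k = 0. But k ≥ 1, so xy^2z ∉ L.
This is a contradiction; hence L is not regular.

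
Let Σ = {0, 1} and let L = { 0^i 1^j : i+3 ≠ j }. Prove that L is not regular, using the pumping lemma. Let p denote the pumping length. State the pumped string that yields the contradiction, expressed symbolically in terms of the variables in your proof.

Suppose for contradiction that L is regular, and let p be the pumping length.
Choose w = 0^p 1^{p+p!+3}. Since p ≠ (p+p!+3)-3 = p+p!, w ∈ L; and |w| ≥ p.
By the pumping lemma, w = xyz with |xy| ≤ p and |y| ≥ 1.
Because |xy| ≤ p and w begins with p copies of 0, we have y = 0^k with 1 ≤ k ≤ p.
Since 1 ≤ k ≤ p, k divides p!; set t = 1 + p!/k. Then xy^t z has p + (p!/k)·k = p + p! copies of 0. Now the 0-count is p+p! and (1-count)-3 = (p+p!+3)-3 = p+p!, so i+3 ≠ j fails. So xy^t z = 0^{p+p!} 1^{p+p!+3} ∉ L.
Contradiction. Therefore L is not regular.

0^{p+p!} 1^{p+p!+3}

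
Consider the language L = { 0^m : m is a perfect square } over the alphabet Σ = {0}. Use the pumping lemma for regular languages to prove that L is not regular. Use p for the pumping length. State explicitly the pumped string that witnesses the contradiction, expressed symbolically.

Assume L is regular; let p be its pumping constant.
Take w = 0^{p²} ∈ L with |w| = p² ≥ p.
Write w = xyz as guaranteed by the lemma, with |xy| ≤ p and y is nonempty.
Then y = 0^k for some k with 1 ≤ k ≤ p.
Pump with i = 2: xy^2z = 0^{p²+k}. Since 1 ≤ k ≤ p, p² < p²+k ≤ p²+p < (p+1)², so p²+k lies strictly between consecutive squares and is not a perfect square. So xy^2z ∉ L.
This is a contradiction; hence L is not regular.

0^{p²+k}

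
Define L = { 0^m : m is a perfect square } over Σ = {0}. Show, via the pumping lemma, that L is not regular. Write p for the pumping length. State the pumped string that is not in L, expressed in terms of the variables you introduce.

0^{p²+k}

Suppose for contradiction that L is regular, and let p be the pumping length.
Take w = 0^{p²} ∈ L with |w| = p² ≥ p.
Write w = xyz as guaranteed by the lemma, with |xy| ≤ p and y is nonempty.
Then y = 0^k for some k with 1 ≤ k ≤ p.
Pump with i = 2: xy^2z = 0^{p²+k}. Since 1 ≤ k ≤ p, p² < p²+k ≤ p²+p < (p+1)², so p²+k lies strictly between consecutive squares and is not a perfect square. So xy^2z ∉ L.
This contradicts the pumping lemma, so L is not regular.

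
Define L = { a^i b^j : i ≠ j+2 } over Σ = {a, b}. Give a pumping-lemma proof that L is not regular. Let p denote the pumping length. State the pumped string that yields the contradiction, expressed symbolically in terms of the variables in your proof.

a^{p+p!} b^{p+p!-2}

Toward a contradiction, assume L is regular with pumping length p.
Choose w = a^p b^{p+p!-2}. Since p ≠ (p+p!-2)+2 = p+p!, w ∈ L; and |w| ≥ p.
Write w = xyz as guaranteed by the lemma, with |xy| ≤ p and |y| ≥ 1.
The first p characters of w are a's, so xy (and hence y) consists only of a's. Write y = a^k, 1 ≤ k ≤ p.
Since 1 ≤ k ≤ p, k divides p!; set t = 1 + p!/k. Then xy^t z has p + (p!/k)·k = p + p! copies of a. Now the a-count is p+p! and (b-count)+2 = (p+p!-2)+2 = p+p!, so i ≠ j+2 fails. So xy^t z = a^{p+p!} b^{p+p!-2} ∉ L.
This contradicts the pumping lemma, so L is not regular.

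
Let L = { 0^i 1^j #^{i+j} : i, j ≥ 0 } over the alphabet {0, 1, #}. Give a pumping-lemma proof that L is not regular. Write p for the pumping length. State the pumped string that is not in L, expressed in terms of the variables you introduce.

Assume L is regular. Let p be the pumping length given by the pumping lemma.
Take w = 0^p 1^p #^{2p} ∈ L (with i=j=p, i+j=2p), |w| = 4p ≥ p.
The pumping lemma gives a decomposition w = xyz where |xy| ≤ p and |y| ≥ 1.
Since the first p symbols of w are all 0's and |xy| ≤ p, y lies entirely in the leading 0-block: y = 0^k for some k with 1 ≤ k ≤ p.
Consider xy^2z = 0^{p+k} 1^p #^{2p}. Now the 0- and 1-counts sum to 2p+k, but the #-count is 2p ≠ 2p+k. So xy^2z ∉ L.
This is a contradiction; hence L is not regular.

0^{p+k} 1^p #^{2p}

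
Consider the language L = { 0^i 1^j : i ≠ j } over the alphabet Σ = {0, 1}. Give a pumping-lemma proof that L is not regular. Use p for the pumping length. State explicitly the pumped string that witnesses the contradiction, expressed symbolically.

Suppose for contradiction that L is regular, and let p be the pumping length.
Choose w = 0^p 1^{p+p!}. Since p ≠ p+p!, w ∈ L; and |w| ≥ p.
The pumping lemma gives a decomposition w = xyz where |xy| ≤ p and |y| ≥ 1.
The first p characters of w are 0's, so xy (and hence y) consists only of 0's. Write y = 0^k, 1 ≤ k ≤ p.
Since 1 ≤ k ≤ p, k divides p!; set t = 1 + p!/k. Then xy^t z has p + (p!/k)·k = p + p! copies of 0. Now the 0-count equals the 1-count, so i ≠ j fails. So xy^t z = 0^{p+p!} 1^{p+p!} ∉ L.
Contradiction. Therefore L is not regular.

0^{p+p!} 1^{p+p!}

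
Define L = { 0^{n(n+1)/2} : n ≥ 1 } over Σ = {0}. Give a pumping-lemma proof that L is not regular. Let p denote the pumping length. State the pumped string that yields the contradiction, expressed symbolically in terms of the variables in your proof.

Assume L is regular. Let p be the pumping length given by the pumping lemma.
Take w = 0^{p(p+1)/2} ∈ L with |w| = p(p+1)/2 ≥ p.
Write w = xyz as guaranteed by the lemma, with |xy| ≤ p and y is nonempty.
Then y = 0^k for some k with 1 ≤ k ≤ p.
Pump with i = 2: xy^2z = 0^{p(p+1)/2+k}. Since 1 ≤ k ≤ p, p(p+1)/2 < p(p+1)/2+k ≤ p(p+1)/2+p < (p+1)(p+2)/2, so p(p+1)/2+k is strictly between consecutive triangular numbers. So xy^2z ∉ L.
This is a contradiction; hence L is not regular.

0^{p(p+1)/2+k}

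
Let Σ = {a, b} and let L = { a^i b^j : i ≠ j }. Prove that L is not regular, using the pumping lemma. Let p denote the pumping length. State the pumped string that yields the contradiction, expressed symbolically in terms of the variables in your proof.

a^{p+p!} b^{p+p!}

Toward a contradiction, assume L is regular with pumping length p.
Choose w = a^p b^{p+p!}. Since p ≠ p+p!, w ∈ L; and |w| ≥ p.
By the pumping lemma, w = xyz with |xy| ≤ p and |y| > 0.
Because |xy| ≤ p and w begins with p copies of a, we have y = a^k with 1 ≤ k ≤ p.
Since 1 ≤ k ≤ p, k divides p!; set t = 1 + p!/k. Then xy^t z has p + (p!/k)·k = p + p! copies of a. Now the a-count equals the b-count, so i ≠ j fails. So xy^t z = a^{p+p!} b^{p+p!} ∉ L.
Contradiction. Therefore L is not regular.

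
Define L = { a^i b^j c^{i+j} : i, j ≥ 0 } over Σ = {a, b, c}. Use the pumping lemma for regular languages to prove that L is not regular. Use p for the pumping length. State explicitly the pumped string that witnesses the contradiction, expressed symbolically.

a^{p+k} b^p c^{2p}

Toward a contradiction, assume L is regular with pumping length p.
Take w = a^p b^p c^{2p} ∈ L (with i=j=p, i+j=2p), |w| = 4p ≥ p.
The pumping lemma gives a decomposition w = xyz where |xy| ≤ p and |y| ≥ 1.
Since the first p symbols of w are all a's and |xy| ≤ p, y lies entirely in the leading a-block: y = a^k for some k with 1 ≤ k ≤ p.
Consider xy^2z = a^{p+k} b^p c^{2p}. Now the a- and b-counts sum to 2p+k, but the c-count is 2p ≠ 2p+k. So xy^2z ∉ L.
This is a contradiction; hence L is not regular.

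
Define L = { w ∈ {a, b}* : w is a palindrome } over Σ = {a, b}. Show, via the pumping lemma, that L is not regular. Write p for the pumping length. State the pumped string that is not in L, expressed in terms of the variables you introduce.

a^{p+k} b a^p

Toward a contradiction, assume L is regular with pumping length p.
Take w = a^p b a^p, a palindrome of length 2p+1 ≥ p.
The pumping lemma gives a decomposition w = xyz where |xy| ≤ p and |y| > 0.
The first p characters of w are a's, so xy (and hence y) consists only of a's. Write y = a^k, 1 ≤ k ≤ p.
Pump with i = 2: xy^2z = a^{p+k} b a^p. Its reverse is a^p b a^{p+k}, which differs from xy^2z since k ≥ 1. So xy^2z is not a palindrome and xy^2z ∉ L.
Contradiction. Therefore L is not regular.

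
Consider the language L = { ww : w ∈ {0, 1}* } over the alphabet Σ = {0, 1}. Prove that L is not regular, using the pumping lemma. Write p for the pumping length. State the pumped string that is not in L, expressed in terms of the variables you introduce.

0^{p+k} 1^p 0^p 1^p

Suppose for contradiction that L is regular, and let p be the pumping length.
Take w = 0^p 1^p 0^p 1^p = uu where u = 0^p1^p; then w ∈ L and |w| = 4p ≥ p.
By the pumping lemma, w = xyz with |xy| ≤ p and |y| ≥ 1.
Because |xy| ≤ p and w begins with p copies of 0, we have y = 0^k with 1 ≤ k ≤ p.
Pump with i = 2: xy^2z = 0^{p+k} 1^p 0^p 1^p, of length 4p+k. Suppose this equals vv. The string starts with 0 and ends with 1, so v does too; thus the boundary between the two copies of v is a 1→0 transition. There is exactly one such transition, at position 2p+k, so |v| = 2p+k and |vv| = 4p+2k ≠ 4p+k since k ≥ 1. So xy^2z ∉ L.
Contradiction. Therefore L is not regular.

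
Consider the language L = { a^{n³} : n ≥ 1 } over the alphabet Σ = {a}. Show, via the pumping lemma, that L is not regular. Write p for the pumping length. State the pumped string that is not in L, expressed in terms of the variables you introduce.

Assume L is regular; let p be its pumping constant.
Take w = a^{p³} ∈ L with |w| = p³ ≥ p.
The pumping lemma gives a decomposition w = xyz where |xy| ≤ p and y is nonempty.
Then y = a^k for some k with 1 ≤ k ≤ p.
Pump with i = 2: xy^2z = a^{p³+k}. Since 1 ≤ k ≤ p, p³ < p³+k ≤ p³+p < p³+3p²+3p+1 = (p+1)³, so p³+k is not a perfect cube. So xy^2z ∉ L.
This contradicts the pumping lemma, so L is not regular.

a^{p³+k}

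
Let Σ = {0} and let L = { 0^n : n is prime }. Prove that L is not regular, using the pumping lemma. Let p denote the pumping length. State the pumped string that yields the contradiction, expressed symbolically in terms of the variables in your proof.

0^{q(1+k)}

Suppose for contradiction that L is regular, and let p be the pumping length.
Let q be a prime with q ≥ p+2 (infinitely many primes exist), and take w = 0^q ∈ L with |w| = q ≥ p.
By the pumping lemma, w = xyz with |xy| ≤ p and |y| > 0.
Then y = 0^k for some k with 1 ≤ k ≤ p.
Since 1 ≤ k ≤ p, |xz| = q-k. Pump with i = q+1: |xy^{q+1}z| = (q-k)+(q+1)k = q+qk = q(1+k), which is composite (both factors ≥ 2). So xy^{q+1}z = 0^{q(1+k)} ∉ L.
This contradicts the pumping lemma, so L is not regular.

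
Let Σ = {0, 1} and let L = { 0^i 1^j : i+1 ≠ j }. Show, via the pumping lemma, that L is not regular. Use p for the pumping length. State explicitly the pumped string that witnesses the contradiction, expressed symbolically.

0^{p+p!} 1^{p+p!+1}

Assume L is regular. Let p be the pumping length given by the pumping lemma.
Choose w = 0^p 1^{p+p!+1}. Since p ≠ (p+p!+1)-1 = p+p!, w ∈ L; and |w| ≥ p.
Write w = xyz as guaranteed by the lemma, with |xy| ≤ p and |y| ≥ 1.
Because |xy| ≤ p and w begins with p copies of 0, we have y = 0^k with 1 ≤ k ≤ p.
Since 1 ≤ k ≤ p, k divides p!; set t = 1 + p!/k. Then xy^t z has p + (p!/k)·k = p + p! copies of 0. Now the 0-count is p+p! and (1-count)-1 = (p+p!+1)-1 = p+p!, so i+1 ≠ j fails. So xy^t z = 0^{p+p!} 1^{p+p!+1} ∉ L.
This is a contradiction; hence L is not regular.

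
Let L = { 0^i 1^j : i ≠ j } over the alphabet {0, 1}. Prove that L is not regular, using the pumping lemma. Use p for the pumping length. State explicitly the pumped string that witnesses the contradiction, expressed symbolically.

Assume L is regular; let p be its pumping constant.
Choose w = 0^p 1^{p+p!}. Since p ≠ p+p!, w ∈ L; and |w| ≥ p.
The pumping lemma gives a decomposition w = xyz where |xy| ≤ p and y is nonempty.
Since the first p symbols of w are all 0's and |xy| ≤ p, y lies entirely in the leading 0-block: y = 0^k for some k with 1 ≤ k ≤ p.
Since 1 ≤ k ≤ p, k divides p!; set t = 1 + p!/k. Then xy^t z has p + (p!/k)·k = p + p! copies of 0. Now the 0-count equals the 1-count, so i ≠ j fails. So xy^t z = 0^{p+p!} 1^{p+p!} ∉ L.
This contradicts the pumping lemma, so L is not regular.

0^{p+p!} 1^{p+p!}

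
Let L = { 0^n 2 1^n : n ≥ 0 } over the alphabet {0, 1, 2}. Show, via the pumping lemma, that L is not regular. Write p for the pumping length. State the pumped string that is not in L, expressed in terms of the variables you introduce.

Assume L is regular. Let p be the pumping length given by the pumping lemma.
Take w = 0^p 2 1^p ∈ L with |w| = 2p+1 ≥ p.
The pumping lemma gives a decomposition w = xyz where |xy| ≤ p and y is nonempty.
Since the first p symbols of w are all 0's and |xy| ≤ p, y lies entirely in the leading 0-block: y = 0^k for some k with 1 ≤ k ≤ p.
Pump with i = 2: xy^2z = 0^{p+k} 2 1^p, which would require p+k = p. But k ≥ 1, so xy^2z ∉ L.
This is a contradiction; hence L is not regular.

0^{p+k} 2 1^p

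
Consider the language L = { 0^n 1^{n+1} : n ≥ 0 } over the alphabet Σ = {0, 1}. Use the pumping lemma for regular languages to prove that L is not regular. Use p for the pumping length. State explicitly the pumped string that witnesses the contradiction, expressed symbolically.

Assume L is regular; let p be its pumping constant.
Choose w = 0^p 1^{p+1}, which is in L with |w| = 2p+1 ≥ p.
Write w = xyz as guaranteed by the lemma, with |xy| ≤ p and |y| ≥ 1.
The first p characters of w are 0's, so xy (and hence y) consists only of 0's. Write y = 0^k, 1 ≤ k ≤ p.
Pump with i = 2: xy^2z = 0^{p+k} 1^{p+1}. For this to lie in L we would need p+1 = (p+k)+1, which forces k = 0. But k ≥ 1, so xy^2z ∉ L.
This is a contradiction; hence L is not regular.

0^{p+k} 1^{p+1}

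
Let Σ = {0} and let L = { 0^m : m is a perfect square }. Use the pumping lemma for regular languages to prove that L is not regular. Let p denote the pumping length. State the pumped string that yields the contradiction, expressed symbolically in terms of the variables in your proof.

0^{p²+k}

Assume L is regular. Let p be the pumping length given by the pumping lemma.
Take w = 0^{p²} ∈ L with |w| = p² ≥ p.
The pumping lemma gives a decomposition w = xyz where |xy| ≤ p and |y| ≥ 1.
Then y = 0^k for some k with 1 ≤ k ≤ p.
Pump with i = 2: xy^2z = 0^{p²+k}. Since 1 ≤ k ≤ p, p² < p²+k ≤ p²+p < (p+1)², so p²+k lies strictly between consecutive squares and is not a perfect square. So xy^2z ∉ L.
Contradiction. Therefore L is not regular.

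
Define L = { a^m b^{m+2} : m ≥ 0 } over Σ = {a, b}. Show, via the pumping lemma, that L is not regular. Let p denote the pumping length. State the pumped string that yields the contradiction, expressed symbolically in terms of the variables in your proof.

a^{p+k} b^{p+2}

Suppose for contradiction that L is regular, and let p be the pumping length.
Take w = a^p b^{p+2}. Then w ∈ L and |w| = 2p+2 ≥ p.
By the pumping lemma, w = xyz with |xy| ≤ p and y is nonempty.
Since the first p symbols of w are all a's and |xy| ≤ p, y lies entirely in the leading a-block: y = a^k for some k with 1 ≤ k ≤ p.
Pump with i = 2: xy^2z = a^{p+k} b^{p+2}. For this to lie in L we would need p+2 = (p+k)+2, which forces k = 0. But k ≥ 1, so xy^2z ∉ L.
Contradiction. Therefore L is not regular.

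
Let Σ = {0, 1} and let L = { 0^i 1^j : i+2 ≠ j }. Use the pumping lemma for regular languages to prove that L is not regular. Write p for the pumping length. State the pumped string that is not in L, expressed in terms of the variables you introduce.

0^{p+p!} 1^{p+p!+2}

Assume L is regular; let p be its pumping constant.
Choose w = 0^p 1^{p+p!+2}. Since p ≠ (p+p!+2)-2 = p+p!, w ∈ L; and |w| ≥ p.
The pumping lemma gives a decomposition w = xyz where |xy| ≤ p and |y| ≥ 1.
The first p characters of w are 0's, so xy (and hence y) consists only of 0's. Write y = 0^k, 1 ≤ k ≤ p.
Since 1 ≤ k ≤ p, k divides p!; set t = 1 + p!/k. Then xy^t z has p + (p!/k)·k = p + p! copies of 0. Now the 0-count is p+p! and (1-count)-2 = (p+p!+2)-2 = p+p!, so i+2 ≠ j fails. So xy^t z = 0^{p+p!} 1^{p+p!+2} ∉ L.
This contradicts the pumping lemma, so L is not regular.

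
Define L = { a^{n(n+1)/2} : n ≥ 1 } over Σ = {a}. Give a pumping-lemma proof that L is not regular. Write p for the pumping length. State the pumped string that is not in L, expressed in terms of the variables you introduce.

Assume L is regular; let p be its pumping constant.
Take w = a^{p(p+1)/2} ∈ L with |w| = p(p+1)/2 ≥ p.
Write w = xyz as guaranteed by the lemma, with |xy| ≤ p and y is nonempty.
Then y = a^k for some k with 1 ≤ k ≤ p.
Pump with i = 2: xy^2z = a^{p(p+1)/2+k}. Since 1 ≤ k ≤ p, p(p+1)/2 < p(p+1)/2+k ≤ p(p+1)/2+p < (p+1)(p+2)/2, so p(p+1)/2+k is strictly between consecutive triangular numbers. So xy^2z ∉ L.
This contradicts the pumping lemma, so L is not regular.

a^{p(p+1)/2+k}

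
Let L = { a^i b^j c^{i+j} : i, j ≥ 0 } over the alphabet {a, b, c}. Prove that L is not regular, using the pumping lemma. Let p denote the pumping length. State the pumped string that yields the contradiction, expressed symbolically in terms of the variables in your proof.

Assume L is regular; let p be its pumping constant.
Take w = a^p b^p c^{2p} ∈ L (with i=j=p, i+j=2p), |w| = 4p ≥ p.
By the pumping lemma, w = xyz with |xy| ≤ p and |y| ≥ 1.
Since the first p symbols of w are all a's and |xy| ≤ p, y lies entirely in the leading a-block: y = a^k for some k with 1 ≤ k ≤ p.
Consider xy^2z = a^{p+k} b^p c^{2p}. Now the a- and b-counts sum to 2p+k, but the c-count is 2p ≠ 2p+k. So xy^2z ∉ L.
Contradiction. Therefore L is not regular.

a^{p+k} b^p c^{2p}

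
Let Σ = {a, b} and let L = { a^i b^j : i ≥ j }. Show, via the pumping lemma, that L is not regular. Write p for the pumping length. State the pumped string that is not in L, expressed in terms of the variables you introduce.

a^{p-k} b^p

Assume L is regular. Let p be the pumping length given by the pumping lemma.
Choose w = a^p b^p ∈ L, with |w| = 2p ≥ p.
By the pumping lemma, w = xyz with |xy| ≤ p and |y| ≥ 1.
Since the first p symbols of w are all a's and |xy| ≤ p, y lies entirely in the leading a-block: y = a^k for some k with 1 ≤ k ≤ p.
Consider xy^0z = xz = a^{p-k} b^p. Since k ≥ 1, the a-count p-k is less than p, so i ≥ j fails; thus xz ∉ L.
This contradicts the pumping lemma, so L is not regular.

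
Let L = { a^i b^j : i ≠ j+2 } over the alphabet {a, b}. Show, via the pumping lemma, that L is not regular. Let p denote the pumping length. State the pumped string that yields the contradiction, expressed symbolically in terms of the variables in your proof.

Toward a contradiction, assume L is regular with pumping length p.
Choose w = a^p b^{p+p!-2}. Since p ≠ (p+p!-2)+2 = p+p!, w ∈ L; and |w| ≥ p.
By the pumping lemma, w = xyz with |xy| ≤ p and y is nonempty.
Because |xy| ≤ p and w begins with p copies of a, we have y = a^k with 1 ≤ k ≤ p.
Since 1 ≤ k ≤ p, k divides p!; set t = 1 + p!/k. Then xy^t z has p + (p!/k)·k = p + p! copies of a. Now the a-count is p+p! and (b-count)+2 = (p+p!-2)+2 = p+p!, so i ≠ j+2 fails. So xy^t z = a^{p+p!} b^{p+p!-2} ∉ L.
This is a contradiction; hence L is not regular.

a^{p+p!} b^{p+p!-2}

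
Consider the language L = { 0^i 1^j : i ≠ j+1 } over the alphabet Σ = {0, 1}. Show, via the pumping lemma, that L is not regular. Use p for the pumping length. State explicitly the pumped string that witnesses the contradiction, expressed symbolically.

0^{p+p!} 1^{p+p!-1}

Assume L is regular. Let p be the pumping length given by the pumping lemma.
Choose w = 0^p 1^{p+p!-1}. Since p ≠ (p+p!-1)+1 = p+p!, w ∈ L; and |w| ≥ p.
The pumping lemma gives a decomposition w = xyz where |xy| ≤ p and |y| > 0.
The first p characters of w are 0's, so xy (and hence y) consists only of 0's. Write y = 0^k, 1 ≤ k ≤ p.
Since 1 ≤ k ≤ p, k divides p!; set t = 1 + p!/k. Then xy^t z has p + (p!/k)·k = p + p! copies of 0. Now the 0-count is p+p! and (1-count)+1 = (p+p!-1)+1 = p+p!, so i ≠ j+1 fails. So xy^t z = 0^{p+p!} 1^{p+p!-1} ∉ L.
This contradicts the pumping lemma, so L is not regular.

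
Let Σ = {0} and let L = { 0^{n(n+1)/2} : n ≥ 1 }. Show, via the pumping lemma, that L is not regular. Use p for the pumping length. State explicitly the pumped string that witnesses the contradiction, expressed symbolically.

0^{p(p+1)/2+k}

Assume L is regular; let p be its pumping constant.
Take w = 0^{p(p+1)/2} ∈ L with |w| = p(p+1)/2 ≥ p.
By the pumping lemma, w = xyz with |xy| ≤ p and y is nonempty.
Then y = 0^k for some k with 1 ≤ k ≤ p.
Pump with i = 2: xy^2z = 0^{p(p+1)/2+k}. Since 1 ≤ k ≤ p, p(p+1)/2 < p(p+1)/2+k ≤ p(p+1)/2+p < (p+1)(p+2)/2, so p(p+1)/2+k is strictly between consecutive triangular numbers. So xy^2z ∉ L.
This contradicts the pumping lemma, so L is not regular.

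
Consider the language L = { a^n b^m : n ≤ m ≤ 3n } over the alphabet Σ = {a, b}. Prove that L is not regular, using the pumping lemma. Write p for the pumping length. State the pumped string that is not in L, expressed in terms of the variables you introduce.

Suppose for contradiction that L is regular, and let p be the pumping length.
Take w = a^p b^p ∈ L (since p ≤ p ≤ 3p), with |w| = 2p ≥ p.
Write w = xyz as guaranteed by the lemma, with |xy| ≤ p and |y| > 0.
Because |xy| ≤ p and w begins with p copies of a, we have y = a^k with 1 ≤ k ≤ p.
Pump with i = 2: xy^2z = a^{p+k} b^p. Now n = p+k > p = m, so the condition n ≤ m fails. Thus xy^2z ∉ L.
This contradicts the pumping lemma, so L is not regular.

a^{p+k} b^p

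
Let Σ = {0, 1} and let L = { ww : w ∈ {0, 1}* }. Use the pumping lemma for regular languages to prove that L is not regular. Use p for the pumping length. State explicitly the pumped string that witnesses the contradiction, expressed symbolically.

0^{p+k} 1^p 0^p 1^p

Suppose for contradiction that L is regular, and let p be the pumping length.
Take w = 0^p 1^p 0^p 1^p = uu where u = 0^p1^p; then w ∈ L and |w| = 4p ≥ p.
The pumping lemma gives a decomposition w = xyz where |xy| ≤ p and |y| > 0.
Because |xy| ≤ p and w begins with p copies of 0, we have y = 0^k with 1 ≤ k ≤ p.
Pump with i = 2: xy^2z = 0^{p+k} 1^p 0^p 1^p, of length 4p+k. Suppose this equals vv. The string starts with 0 and ends with 1, so v does too; thus the boundary between the two copies of v is a 1→0 transition. There is exactly one such transition, at position 2p+k, so |v| = 2p+k and |vv| = 4p+2k ≠ 4p+k since k ≥ 1. So xy^2z ∉ L.
This contradicts the pumping lemma, so L is not regular.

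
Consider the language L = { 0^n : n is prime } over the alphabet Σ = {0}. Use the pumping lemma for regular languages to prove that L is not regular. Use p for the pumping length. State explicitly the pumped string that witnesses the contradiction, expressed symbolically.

0^{q(1+k)}

Assume L is regular; let p be its pumping constant.
Let q be a prime with q ≥ p+2 (infinitely many primes exist), and take w = 0^q ∈ L with |w| = q ≥ p.
By the pumping lemma, w = xyz with |xy| ≤ p and y is nonempty.
Then y = 0^k for some k with 1 ≤ k ≤ p.
Since 1 ≤ k ≤ p, |xz| = q-k. Pump with i = q+1: |xy^{q+1}z| = (q-k)+(q+1)k = q+qk = q(1+k), which is composite (both factors ≥ 2). So xy^{q+1}z = 0^{q(1+k)} ∉ L.
Contradiction. Therefore L is not regular.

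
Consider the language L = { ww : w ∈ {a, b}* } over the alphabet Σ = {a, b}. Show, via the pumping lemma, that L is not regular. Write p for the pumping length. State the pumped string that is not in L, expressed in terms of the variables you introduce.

Toward a contradiction, assume L is regular with pumping length p.
Take w = a^p b^p a^p b^p = uu where u = a^pb^p; then w ∈ L and |w| = 4p ≥ p.
The pumping lemma gives a decomposition w = xyz where |xy| ≤ p and |y| ≥ 1.
The first p characters of w are a's, so xy (and hence y) consists only of a's. Write y = a^k, 1 ≤ k ≤ p.
Pump with i = 2: xy^2z = a^{p+k} b^p a^p b^p, of length 4p+k. Suppose this equals vv. The string starts with a and ends with b, so v does too; thus the boundary between the two copies of v is a b→a transition. There is exactly one such transition, at position 2p+k, so |v| = 2p+k and |vv| = 4p+2k ≠ 4p+k since k ≥ 1. So xy^2z ∉ L.
Contradiction. Therefore L is not regular.

a^{p+k} b^p a^p b^p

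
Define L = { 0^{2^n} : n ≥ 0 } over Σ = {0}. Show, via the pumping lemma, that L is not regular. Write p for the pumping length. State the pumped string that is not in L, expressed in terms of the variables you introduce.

0^{2^p+k}

Toward a contradiction, assume L is regular with pumping length p.
Take w = 0^{2^p} ∈ L with |w| = 2^p ≥ p.
Write w = xyz as guaranteed by the lemma, with |xy| ≤ p and |y| > 0.
Then y = 0^k for some k with 1 ≤ k ≤ p.
Pump with i = 2: xy^2z = 0^{2^p+k}. Since 1 ≤ k ≤ p < 2^p, we have 2^p < 2^p+k < 2^{p+1}, so 2^p+k is not a power of 2. So xy^2z ∉ L.
This is a contradiction; hence L is not regular.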